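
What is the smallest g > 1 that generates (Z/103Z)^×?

5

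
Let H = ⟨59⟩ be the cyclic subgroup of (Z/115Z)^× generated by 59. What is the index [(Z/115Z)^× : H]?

4

ord(59) | φ(115) = φ(5·23) = (5−1)·(23−1) = 4·22 = 88 = 2^3 · 11.
Divisors of 88: 1, 2, 4, 8, 11, 22, 44, 88.
Evaluate successive powers at the divisors of 88:
59^1 ≡ 59 (mod 115)
59^2 ≡ 31 (mod 115)
59^4 ≡ 41 (mod 115)
59^8 ≡ 71 (mod 115)
59^11 ≡ 24 (mod 115)
59^22 ≡ 1 (mod 115) ✓
So ord_115(59) = 22, hence |⟨59⟩| = 22.
Index = |(Z/115Z)^×| / |⟨59⟩| = 88 / 22 = 4.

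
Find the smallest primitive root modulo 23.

5

φ(23) = 23 − 1 = 22 = 2 · 11.
Test candidates g = 2, 3, … against the prime factors q ∈ {2, 11} of φ(23): g is a generator iff g^(22/q) ≢ 1 for every such q.
g = 2: 2^11 ≡ 1 — hits 1, so not a primitive root.
g = 3: 3^11 ≡ 1 — hits 1, so not a primitive root.
g = 4: 4^11 ≡ 1 — hits 1, so not a primitive root.
g = 5: 5^11 ≡ 22; 5^2 ≡ 2 — none is 1, so 5 is a primitive root.
So 5 is the smallest generator of (Z/23Z)^×.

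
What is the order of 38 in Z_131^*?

ord(38) | φ(131) = 131 − 1 = 130 = 2 · 5 · 13.
Divisors of 130: 1, 2, 5, 10, 13, 26, 65, 130.
Test each divisor d:
38^1 ≡ 38 (mod 131)
38^2 ≡ 3 (mod 131)
38^5 ≡ 80 (mod 131)
38^10 ≡ 112 (mod 131)
38^13 ≡ 61 (mod 131)
38^26 ≡ 53 (mod 131)
38^65 ≡ 1 (mod 131) ✓
So ord_131(38) = 65.

65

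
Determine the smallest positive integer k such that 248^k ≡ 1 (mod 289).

ord(248) | φ(289) = φ(17^2) = 17·(17−1) = 272 = 2^4 · 17.
Divisors of 272: 1, 2, 4, 8, 16, 17, 34, 68, 136, 272.
Check 248^d mod 289 for each divisor in increasing order:
248^1 ≡ 248
248^2 ≡ 236
248^4 ≡ 208
248^8 ≡ 203
248^16 ≡ 171
248^17 ≡ 214
248^34 ≡ 134
248^68 ≡ 38
248^136 ≡ 288
248^272 ≡ 1
So ord_289(248) = 272.

272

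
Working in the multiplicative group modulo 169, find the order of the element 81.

39

ord(81) | φ(169) = φ(13^2) = 13·(13−1) = 156 = 2^2 · 3 · 13.
Divisors of 156: 1, 2, 3, 4, 6, 12, 13, 26, 39, 52, 78, 156.
Evaluate successive powers at the divisors of 156:
81^1 ≡ 81
81^2 ≡ 139
81^3 ≡ 105
81^4 ≡ 55
81^6 ≡ 40
81^12 ≡ 79
81^13 ≡ 146
81^26 ≡ 22
81^39 ≡ 1
Hence ord(81) = 39.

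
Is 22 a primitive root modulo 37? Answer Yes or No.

φ(37) = 37 − 1 = 36 = 2^2 · 3^2.
It suffices to check that the order of 22 is not a proper divisor of 36: compute 22^(36/q) for q ∈ {2, 3}.
22^18 ≡ 36 (mod 37)  [q = 2: ≢ 1 ✓]
22^12 ≡ 26 (mod 37)  [q = 3: ≢ 1 ✓]
Every test exponent gives a nontrivial residue, hence 22 generates the full group.

Yes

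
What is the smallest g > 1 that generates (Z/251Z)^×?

φ(251) = 251 − 1 = 250 = 2 · 5^3.
g is a primitive root iff g^(250/q) ≢ 1 (mod 251) for each prime q ∈ {2, 5}.
g = 2: 2^125 ≡ 250; 2^50 ≡ 1 — hits 1, so not a primitive root.
g = 3: 3^125 ≡ 1 — hits 1, so not a primitive root.
g = 4: 4^125 ≡ 1 — hits 1, so not a primitive root.
g = 5: 5^125 ≡ 1 — hits 1, so not a primitive root.
g = 6: 6^125 ≡ 250; 6^50 ≡ 219 — none is 1, so 6 is a primitive root.
Hence the least primitive root of 251 is 6.

6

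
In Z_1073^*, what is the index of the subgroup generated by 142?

36

ord(142) | φ(1073) = φ(29·37) = (29−1)·(37−1) = 28·36 = 1008 = 2^4 · 3^2 · 7.
Divisors of 1008: 1, 2, 3, 4, 6, 7, 8, 9, 12, 14, 16, 18, 21, 24, 28, 36, 42, 48, 56, 63, 72, 84, 112, 126, 144, 168, 252, 336, 504, 1008.
Compute 142^d (mod 1073) for the divisors d until we hit 1:
142^1 ≡ 142
142^2 ≡ 850
142^3 ≡ 524
142^4 ≡ 371
142^6 ≡ 961
142^7 ≡ 191
142^8 ≡ 297
142^9 ≡ 327
142^12 ≡ 741
142^14 ≡ 1072
142^16 ≡ 223
142^18 ≡ 702
142^21 ≡ 882
142^24 ≡ 778
142^28 ≡ 1
So ord_1073(142) = 28, hence |⟨142⟩| = 28.
Index = |(Z/1073Z)^×| / |⟨142⟩| = 1008 / 28 = 36.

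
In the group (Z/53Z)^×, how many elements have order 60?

φ(53) = 53 − 1 = 52 = 2^2 · 13.
In a cyclic group of order 52, there are φ(d) elements of order d for each divisor d of 52, and zero for non-divisors.
Here 52 is not a multiple of 60, so there are no elements of order 60.

0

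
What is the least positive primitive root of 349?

2

φ(349) = 349 − 1 = 348 = 2^2 · 3 · 29.
g is a primitive root iff g^(348/q) ≢ 1 (mod 349) for each prime q ∈ {2, 3, 29}.
g = 2: 2^174 ≡ 348; 2^116 ≡ 226; 2^12 ≡ 257 — none is 1, so 2 is a primitive root.
The smallest primitive root modulo 349 is 2.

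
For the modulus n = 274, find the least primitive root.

3

φ(274) = φ(2)·φ(137) = 1·136 = 136 = 2^3 · 17.
Test candidates g = 2, 3, … against the prime factors q ∈ {2, 17} of φ(274): g is a generator iff g^(136/q) ≢ 1 for every such q.
g = 2: gcd(2, 274) = 2 > 1, not a unit — skip.
g = 3: 3^68 ≡ 273; 3^8 ≡ 259 — none is 1, so 3 is a primitive root.
So 3 is the smallest generator of (Z/274Z)^×.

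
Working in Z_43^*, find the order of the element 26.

42

ord(26) | φ(43) = 43 − 1 = 42 = 2 · 3 · 7.
Divisors of 42: 1, 2, 3, 6, 7, 14, 21, 42.
Check 26^d mod 43 for each divisor in increasing order:
26^1 ≡ 26 (mod 43)
26^2 ≡ 31 (mod 43)
26^3 ≡ 32 (mod 43)
26^6 ≡ 35 (mod 43)
26^7 ≡ 7 (mod 43)
26^14 ≡ 6 (mod 43)
26^21 ≡ 42 (mod 43)
26^42 ≡ 1 (mod 43) ✓
Hence ord(26) = 42.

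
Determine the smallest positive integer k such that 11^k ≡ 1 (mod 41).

40

ord(11) | φ(41) = 41 − 1 = 40 = 2^3 · 5.
Divisors of 40: 1, 2, 4, 5, 8, 10, 20, 40.
Test each divisor d:
11^1 ≡ 11 (mod 41)
11^2 ≡ 39 (mod 41)
11^4 ≡ 4 (mod 41)
11^5 ≡ 3 (mod 41)
11^8 ≡ 16 (mod 41)
11^10 ≡ 9 (mod 41)
11^20 ≡ 40 (mod 41)
11^40 ≡ 1 (mod 41) ✓
Hence ord(11) = 40.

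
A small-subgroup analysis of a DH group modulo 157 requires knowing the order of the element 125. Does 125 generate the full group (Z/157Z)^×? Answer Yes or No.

φ(157) = 157 − 1 = 156 = 2^2 · 3 · 13.
125 is a primitive root mod 157 iff 125^(φ(157)/q) ≢ 1 for every prime q | φ(157), i.e. q ∈ {2, 3, 13}.
125^78 ≡ 156 (mod 157)  [q = 2: ≢ 1 ✓]
125^52 ≡ 1 (mod 157)  [q = 3: ≡ 1 ✗]
125^12 ≡ 99 (mod 157)  [q = 13: ≢ 1 ✓]
125^52 ≡ 1 shows ord(125) | 52, strictly less than φ(157); not a primitive root.

No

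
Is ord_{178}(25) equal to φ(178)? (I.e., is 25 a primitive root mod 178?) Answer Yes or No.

No

φ(178) = φ(2)·φ(89) = 1·88 = 88 = 2^3 · 11.
It suffices to check that the order of 25 is not a proper divisor of 88: compute 25^(88/q) for q ∈ {2, 11}.
25^44 ≡ 1 (mod 178)  [q = 2: ≡ 1 ✗]
25^8 ≡ 105 (mod 178)  [q = 11: ≢ 1 ✓]
Since 25^44 ≡ 1, the order of 25 divides 44 < 88, so 25 is not a primitive root.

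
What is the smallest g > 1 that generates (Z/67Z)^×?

2

φ(67) = 67 − 1 = 66 = 2 · 3 · 11.
g is a primitive root iff g^(66/q) ≢ 1 (mod 67) for each prime q ∈ {2, 3, 11}.
g = 2: 2^33 ≡ 66; 2^22 ≡ 37; 2^6 ≡ 64 — none is 1, so 2 is a primitive root.
Hence the least primitive root of 67 is 2.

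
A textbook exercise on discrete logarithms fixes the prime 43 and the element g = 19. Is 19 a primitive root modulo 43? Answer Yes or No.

φ(43) = 43 − 1 = 42 = 2 · 3 · 7.
Test 19^(42/q) mod 43 for each prime factor q of 42:
19^21 ≡ 42 (mod 43)  [q = 2: ≢ 1 ✓]
19^14 ≡ 36 (mod 43)  [q = 3: ≢ 1 ✓]
19^6 ≡ 11 (mod 43)  [q = 7: ≢ 1 ✓]
Every test exponent gives a nontrivial residue, hence 19 generates the full group.

Yes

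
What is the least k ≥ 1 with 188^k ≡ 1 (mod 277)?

Since 188 ∈ (Z/277Z)^×, its order divides φ(277) = 277 − 1 = 276 = 2^2 · 3 · 23.
Divisors of 276: 1, 2, 3, 4, 6, 12, 23, 46, 69, 92, 138, 276.
Test each divisor d:
188^1 ≡ 188
188^2 ≡ 165
188^3 ≡ 273
188^4 ≡ 79
188^6 ≡ 16
188^12 ≡ 256
188^23 ≡ 160
188^46 ≡ 116
188^69 ≡ 1
Therefore the multiplicative order of 188 modulo 277 is 69.

69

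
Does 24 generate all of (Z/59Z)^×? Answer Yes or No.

Yes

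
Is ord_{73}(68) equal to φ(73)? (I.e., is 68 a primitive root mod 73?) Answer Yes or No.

Yes

φ(73) = 73 − 1 = 72 = 2^3 · 3^2.
Test 68^(72/q) mod 73 for each prime factor q of 72:
68^36 ≡ 72 (mod 73)  [q = 2: ≢ 1 ✓]
68^24 ≡ 8 (mod 73)  [q = 3: ≢ 1 ✓]
None equal 1, so ord_73(68) = 72: 68 is a primitive root.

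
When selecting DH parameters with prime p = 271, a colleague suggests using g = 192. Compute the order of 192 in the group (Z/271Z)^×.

Since 192 ∈ (Z/271Z)^×, its order divides φ(271) = 271 − 1 = 270 = 2 · 3^3 · 5.
Divisors of 270: 1, 2, 3, 5, 6, 9, 10, 15, 18, 27, 30, 45, 54, 90, 135, 270.
Compute 192^d (mod 271) for the divisors d until we hit 1:
192^1 ≡ 192
192^2 ≡ 8
192^3 ≡ 181
192^5 ≡ 93
192^6 ≡ 241
192^9 ≡ 261
192^10 ≡ 248
192^15 ≡ 29
192^18 ≡ 100
192^27 ≡ 84
192^30 ≡ 28
192^45 ≡ 270
192^54 ≡ 10
192^90 ≡ 1
Hence ord(192) = 90.

90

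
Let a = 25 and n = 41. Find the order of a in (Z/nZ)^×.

By Lagrange's theorem, ord_41(25) divides φ(41) = 41 − 1 = 40 = 2^3 · 5.
Divisors of 40: 1, 2, 4, 5, 8, 10, 20, 40.
Test each divisor d:
25^1 ≡ 25
25^2 ≡ 10
25^4 ≡ 18
25^5 ≡ 40
25^8 ≡ 37
25^10 ≡ 1
Therefore the multiplicative order of 25 modulo 41 is 10.

10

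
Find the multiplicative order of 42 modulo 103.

34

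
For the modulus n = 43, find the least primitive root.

3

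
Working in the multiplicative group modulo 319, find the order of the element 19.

Since 19 ∈ (Z/319Z)^×, its order divides φ(319) = φ(11·29) = (11−1)·(29−1) = 10·28 = 280 = 2^3 · 5 · 7.
Divisors of 280: 1, 2, 4, 5, 7, 8, 10, 14, 20, 28, 35, 40, 56, 70, 140, 280.
Test each divisor d:
19^1 ≡ 19
19^2 ≡ 42
19^4 ≡ 169
19^5 ≡ 21
19^7 ≡ 244
19^8 ≡ 170
19^10 ≡ 122
19^14 ≡ 202
19^20 ≡ 210
19^28 ≡ 291
19^35 ≡ 186
19^40 ≡ 78
19^56 ≡ 146
19^70 ≡ 144
19^140 ≡ 1
Therefore the multiplicative order of 19 modulo 319 is 140.

140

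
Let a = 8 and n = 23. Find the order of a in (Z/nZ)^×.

11

Since 8 ∈ (Z/23Z)^×, its order divides φ(23) = 23 − 1 = 22 = 2 · 11.
Divisors of 22: 1, 2, 11, 22.
Check 8^d mod 23 for each divisor in increasing order:
8^1 ≡ 8 (mod 23)
8^2 ≡ 18 (mod 23)
8^11 ≡ 1 (mod 23) ✓
Hence ord(8) = 11.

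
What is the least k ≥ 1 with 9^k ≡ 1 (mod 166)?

The order of 9 must divide φ(166) = φ(2)·φ(83) = 1·82 = 82 = 2 · 41.
Divisors of 82: 1, 2, 41, 82.
Compute 9^d (mod 166) for the divisors d until we hit 1:
9^1 ≡ 9
9^2 ≡ 81
9^41 ≡ 1
Therefore the multiplicative order of 9 modulo 166 is 41.

41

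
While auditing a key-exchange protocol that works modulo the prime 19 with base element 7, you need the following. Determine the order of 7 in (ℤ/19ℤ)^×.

3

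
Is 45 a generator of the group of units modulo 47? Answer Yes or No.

φ(47) = 47 − 1 = 46 = 2 · 23.
It suffices to check that the order of 45 is not a proper divisor of 46: compute 45^(46/q) for q ∈ {2, 23}.
45^23 ≡ 46 (mod 47)  [q = 2: ≢ 1 ✓]
45^2 ≡ 4 (mod 47)  [q = 23: ≢ 1 ✓]
None equal 1, so ord_47(45) = 46: 45 is a primitive root.

Yes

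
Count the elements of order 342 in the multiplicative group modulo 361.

108

φ(361) = φ(19^2) = 19·(19−1) = 342 = 2 · 3^2 · 19.
In a cyclic group of order 342, there are φ(d) elements of order d for each divisor d of 342, and zero for non-divisors.
342 = 2 · 3^2 · 19 divides 342, and φ(342) = 108.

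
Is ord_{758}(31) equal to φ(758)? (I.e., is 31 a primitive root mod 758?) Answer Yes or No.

Yes

φ(758) = φ(2)·φ(379) = 1·378 = 378 = 2 · 3^3 · 7.
An element g generates (Z/758Z)^× iff g^(378/q) ≢ 1 (mod 758) for each prime q ∈ {2, 3, 7}.
31^189 ≡ 757 (mod 758)  [q = 2: ≢ 1 ✓]
31^126 ≡ 327 (mod 758)  [q = 3: ≢ 1 ✓]
31^54 ≡ 465 (mod 758)  [q = 7: ≢ 1 ✓]
Every test exponent gives a nontrivial residue, hence 31 generates the full group.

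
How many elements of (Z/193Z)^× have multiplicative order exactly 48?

16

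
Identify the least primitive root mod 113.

3

φ(113) = 113 − 1 = 112 = 2^4 · 7.
Test candidates g = 2, 3, … against the prime factors q ∈ {2, 7} of φ(113): g is a generator iff g^(112/q) ≢ 1 for every such q.
g = 2: 2^56 ≡ 1 — hits 1, so not a primitive root.
g = 3: 3^56 ≡ 112; 3^16 ≡ 49 — none is 1, so 3 is a primitive root.
Hence the least primitive root of 113 is 3.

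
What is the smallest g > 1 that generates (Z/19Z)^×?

2

φ(19) = 19 − 1 = 18 = 2 · 3^2.
Test candidates g = 2, 3, … against the prime factors q ∈ {2, 3} of φ(19): g is a generator iff g^(18/q) ≢ 1 for every such q.
g = 2: 2^9 ≡ 18; 2^6 ≡ 7 — none is 1, so 2 is a primitive root.
So 2 is the smallest generator of (Z/19Z)^×.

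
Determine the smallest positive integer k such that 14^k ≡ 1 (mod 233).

116

By Lagrange's theorem, ord_233(14) divides φ(233) = 233 − 1 = 232 = 2^3 · 29.
Divisors of 232: 1, 2, 4, 8, 29, 58, 116, 232.
Check 14^d mod 233 for each divisor in increasing order:
14^1 ≡ 14
14^2 ≡ 196
14^4 ≡ 204
14^8 ≡ 142
14^29 ≡ 89
14^58 ≡ 232
14^116 ≡ 1
Hence ord(14) = 116.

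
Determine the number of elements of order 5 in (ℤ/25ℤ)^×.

4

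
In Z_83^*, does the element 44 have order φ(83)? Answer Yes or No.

φ(83) = 83 − 1 = 82 = 2 · 41.
Test 44^(82/q) mod 83 for each prime factor q of 82:
44^41 ≡ 1 (mod 83)  [q = 2: ≡ 1 ✗]
44^2 ≡ 27 (mod 83)  [q = 41: ≢ 1 ✓]
The check at q = 2 fails, so 44 generates a proper subgroup.

No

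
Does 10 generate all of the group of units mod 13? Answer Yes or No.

φ(13) = 13 − 1 = 12 = 2^2 · 3.
10 is a primitive root mod 13 iff 10^(φ(13)/q) ≢ 1 for every prime q | φ(13), i.e. q ∈ {2, 3}.
10^6 ≡ 1 (mod 13)  [q = 2: ≡ 1 ✗]
10^4 ≡ 3 (mod 13)  [q = 3: ≢ 1 ✓]
10^6 ≡ 1 shows ord(10) | 6, strictly less than φ(13); not a primitive root.

No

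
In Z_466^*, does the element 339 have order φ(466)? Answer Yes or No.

Yes

φ(466) = φ(2)·φ(233) = 1·232 = 232 = 2^3 · 29.
It suffices to check that the order of 339 is not a proper divisor of 232: compute 339^(232/q) for q ∈ {2, 29}.
339^116 ≡ 465 (mod 466)  [q = 2: ≢ 1 ✓]
339^8 ≡ 309 (mod 466)  [q = 29: ≢ 1 ✓]
All checks pass, so 339 has order 232 and is a primitive root modulo 466.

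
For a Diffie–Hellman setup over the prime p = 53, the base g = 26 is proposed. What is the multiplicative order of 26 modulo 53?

The order of 26 must divide φ(53) = 53 − 1 = 52 = 2^2 · 13.
Divisors of 52: 1, 2, 4, 13, 26, 52.
Compute 26^d (mod 53) for the divisors d until we hit 1:
26^1 ≡ 26 (mod 53)
26^2 ≡ 40 (mod 53)
26^4 ≡ 10 (mod 53)
26^13 ≡ 30 (mod 53)
26^26 ≡ 52 (mod 53)
26^52 ≡ 1 (mod 53) ✓
The smallest such exponent is 52, so the order of 26 is 52.

52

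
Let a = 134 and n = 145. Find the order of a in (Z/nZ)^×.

28

ord(134) | φ(145) = φ(5·29) = (5−1)·(29−1) = 4·28 = 112 = 2^4 · 7.
Divisors of 112: 1, 2, 4, 7, 8, 14, 16, 28, 56, 112.
Check 134^d mod 145 for each divisor in increasing order:
134^1 ≡ 134 (mod 145)
134^2 ≡ 121 (mod 145)
134^4 ≡ 141 (mod 145)
134^7 ≡ 104 (mod 145)
134^8 ≡ 16 (mod 145)
134^14 ≡ 86 (mod 145)
134^16 ≡ 111 (mod 145)
134^28 ≡ 1 (mod 145) ✓
Hence ord(134) = 28.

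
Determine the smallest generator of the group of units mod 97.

φ(97) = 97 − 1 = 96 = 2^5 · 3.
g is a primitive root iff g^(96/q) ≢ 1 (mod 97) for each prime q ∈ {2, 3}.
g = 2: 2^48 ≡ 1 — hits 1, so not a primitive root.
g = 3: 3^48 ≡ 1 — hits 1, so not a primitive root.
g = 4: 4^48 ≡ 1 — hits 1, so not a primitive root.
g = 5: 5^48 ≡ 96; 5^32 ≡ 35 — none is 1, so 5 is a primitive root.
Hence the least primitive root of 97 is 5.

5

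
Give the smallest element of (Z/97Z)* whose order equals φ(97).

5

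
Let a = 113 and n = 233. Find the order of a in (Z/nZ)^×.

116

The order of 113 must divide φ(233) = 233 − 1 = 232 = 2^3 · 29.
Divisors of 232: 1, 2, 4, 8, 29, 58, 116, 232.
Compute 113^d (mod 233) for the divisors d until we hit 1:
113^1 ≡ 113
113^2 ≡ 187
113^4 ≡ 19
113^8 ≡ 128
113^29 ≡ 144
113^58 ≡ 232
113^116 ≡ 1
The smallest such exponent is 116, so the order of 113 is 116.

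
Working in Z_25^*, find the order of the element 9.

10

The order of 9 must divide φ(25) = φ(5^2) = 5·(5−1) = 20 = 2^2 · 5.
Divisors of 20: 1, 2, 4, 5, 10, 20.
Test each divisor d:
9^1 ≡ 9 (mod 25)
9^2 ≡ 6 (mod 25)
9^4 ≡ 11 (mod 25)
9^5 ≡ 24 (mod 25)
9^10 ≡ 1 (mod 25) ✓
Therefore the multiplicative order of 9 modulo 25 is 10.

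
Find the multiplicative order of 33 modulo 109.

4

By Lagrange's theorem, ord_109(33) divides φ(109) = 109 − 1 = 108 = 2^2 · 3^3.
Divisors of 108: 1, 2, 3, 4, 6, 9, 12, 18, 27, 36, 54, 108.
Compute 33^d (mod 109) for the divisors d until we hit 1:
33^1 ≡ 33
33^2 ≡ 108
33^3 ≡ 76
33^4 ≡ 1
The smallest such exponent is 4, so the order of 33 is 4.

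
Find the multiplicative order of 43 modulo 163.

81

By Lagrange's theorem, ord_163(43) divides φ(163) = 163 − 1 = 162 = 2 · 3^4.
Divisors of 162: 1, 2, 3, 6, 9, 18, 27, 54, 81, 162.
Evaluate successive powers at the divisors of 162:
43^1 ≡ 43 (mod 163)
43^2 ≡ 56 (mod 163)
43^3 ≡ 126 (mod 163)
43^6 ≡ 65 (mod 163)
43^9 ≡ 40 (mod 163)
43^18 ≡ 133 (mod 163)
43^27 ≡ 104 (mod 163)
43^54 ≡ 58 (mod 163)
43^81 ≡ 1 (mod 163) ✓
So ord_163(43) = 81.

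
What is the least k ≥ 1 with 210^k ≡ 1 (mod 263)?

131

Since 210 ∈ (Z/263Z)^×, its order divides φ(263) = 263 − 1 = 262 = 2 · 131.
Divisors of 262: 1, 2, 131, 262.
Evaluate successive powers at the divisors of 262:
210^1 ≡ 210
210^2 ≡ 179
210^131 ≡ 1
Therefore the multiplicative order of 210 modulo 263 is 131.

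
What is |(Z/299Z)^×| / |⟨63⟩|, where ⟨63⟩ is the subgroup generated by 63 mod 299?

2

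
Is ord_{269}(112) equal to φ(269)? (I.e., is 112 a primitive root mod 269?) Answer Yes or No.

Yes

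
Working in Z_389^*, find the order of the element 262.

97

The order of 262 must divide φ(389) = 389 − 1 = 388 = 2^2 · 97.
Divisors of 388: 1, 2, 4, 97, 194, 388.
Test each divisor d:
262^1 ≡ 262
262^2 ≡ 180
262^4 ≡ 113
262^97 ≡ 1
So ord_389(262) = 97.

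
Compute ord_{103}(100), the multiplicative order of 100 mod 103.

Since 100 ∈ (Z/103Z)^×, its order divides φ(103) = 103 − 1 = 102 = 2 · 3 · 17.
Divisors of 102: 1, 2, 3, 6, 17, 34, 51, 102.
Check 100^d mod 103 for each divisor in increasing order:
100^1 ≡ 100 (mod 103)
100^2 ≡ 9 (mod 103)
100^3 ≡ 76 (mod 103)
100^6 ≡ 8 (mod 103)
100^17 ≡ 1 (mod 103) ✓
Hence ord(100) = 17.

17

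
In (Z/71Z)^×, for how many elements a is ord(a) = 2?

1

φ(71) = 71 − 1 = 70 = 2 · 5 · 7.
(Z/71Z)^× is cyclic (|G| = 70); a cyclic group of order m has exactly φ(d) elements of each order d | m, and none otherwise.
2 | 70, and φ(2) = 2 − 1 = 1.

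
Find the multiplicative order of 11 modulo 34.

The order of 11 must divide φ(34) = φ(2)·φ(17) = 1·16 = 16 = 2^4.
Divisors of 16: 1, 2, 4, 8, 16.
Evaluate successive powers at the divisors of 16:
11^1 ≡ 11 (mod 34)
11^2 ≡ 19 (mod 34)
11^4 ≡ 21 (mod 34)
11^8 ≡ 33 (mod 34)
11^16 ≡ 1 (mod 34) ✓
Therefore the multiplicative order of 11 modulo 34 is 16.

16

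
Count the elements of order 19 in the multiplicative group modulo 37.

φ(37) = 37 − 1 = 36 = 2^2 · 3^2.
(Z/37Z)^× is cyclic (|G| = 36); a cyclic group of order m has exactly φ(d) elements of each order d | m, and none otherwise.
Here 36 is not a multiple of 19, so there are no elements of order 19.

0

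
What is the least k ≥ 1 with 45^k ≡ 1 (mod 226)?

112

Since 45 ∈ (Z/226Z)^×, its order divides φ(226) = φ(2)·φ(113) = 1·112 = 112 = 2^4 · 7.
Divisors of 112: 1, 2, 4, 7, 8, 14, 16, 28, 56, 112.
Check 45^d mod 226 for each divisor in increasing order:
45^1 ≡ 45 (mod 226)
45^2 ≡ 217 (mod 226)
45^4 ≡ 81 (mod 226)
45^7 ≡ 191 (mod 226)
45^8 ≡ 7 (mod 226)
45^14 ≡ 95 (mod 226)
45^16 ≡ 49 (mod 226)
45^28 ≡ 211 (mod 226)
45^56 ≡ 225 (mod 226)
45^112 ≡ 1 (mod 226) ✓
The smallest such exponent is 112, so the order of 45 is 112.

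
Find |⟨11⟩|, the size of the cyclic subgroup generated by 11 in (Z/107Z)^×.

53

The order of 11 must divide φ(107) = 107 − 1 = 106 = 2 · 53.
Divisors of 106: 1, 2, 53, 106.
Check 11^d mod 107 for each divisor in increasing order:
11^1 ≡ 11 (mod 107)
11^2 ≡ 14 (mod 107)
11^53 ≡ 1 (mod 107) ✓
Hence ord(11) = 53.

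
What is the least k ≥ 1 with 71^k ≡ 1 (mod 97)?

By Lagrange's theorem, ord_97(71) divides φ(97) = 97 − 1 = 96 = 2^5 · 3.
Divisors of 96: 1, 2, 3, 4, 6, 8, 12, 16, 24, 32, 48, 96.
Check 71^d mod 97 for each divisor in increasing order:
71^1 ≡ 71 (mod 97)
71^2 ≡ 94 (mod 97)
71^3 ≡ 78 (mod 97)
71^4 ≡ 9 (mod 97)
71^6 ≡ 70 (mod 97)
71^8 ≡ 81 (mod 97)
71^12 ≡ 50 (mod 97)
71^16 ≡ 62 (mod 97)
71^24 ≡ 75 (mod 97)
71^32 ≡ 61 (mod 97)
71^48 ≡ 96 (mod 97)
71^96 ≡ 1 (mod 97) ✓
So ord_97(71) = 96.

96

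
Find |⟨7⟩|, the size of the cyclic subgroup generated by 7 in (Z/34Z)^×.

ord(7) | φ(34) = φ(2)·φ(17) = 1·16 = 16 = 2^4.
Divisors of 16: 1, 2, 4, 8, 16.
Test each divisor d:
7^1 ≡ 7 (mod 34)
7^2 ≡ 15 (mod 34)
7^4 ≡ 21 (mod 34)
7^8 ≡ 33 (mod 34)
7^16 ≡ 1 (mod 34) ✓
Hence ord(7) = 16.

16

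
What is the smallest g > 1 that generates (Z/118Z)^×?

φ(118) = φ(2)·φ(59) = 1·58 = 58 = 2 · 29.
g is a primitive root iff g^(58/q) ≢ 1 (mod 118) for each prime q ∈ {2, 29}.
g = 2: gcd(2, 118) = 2 > 1, not a unit — skip.
g = 3: 3^29 ≡ 1 — hits 1, so not a primitive root.
g = 4: gcd(4, 118) = 2 > 1, not a unit — skip.
g = 5: 5^29 ≡ 1 — hits 1, so not a primitive root.
g = 6: gcd(6, 118) = 2 > 1, not a unit — skip.
g = 7: 7^29 ≡ 1 — hits 1, so not a primitive root.
g = 8: gcd(8, 118) = 2 > 1, not a unit — skip.
g = 9: 9^29 ≡ 1 — hits 1, so not a primitive root.
g = 10: gcd(10, 118) = 2 > 1, not a unit — skip.
g = 11: 11^29 ≡ 117; 11^2 ≡ 3 — none is 1, so 11 is a primitive root.
So 11 is the smallest generator of (Z/118Z)^×.

11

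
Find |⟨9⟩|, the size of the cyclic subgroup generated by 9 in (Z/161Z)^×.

Since 9 ∈ (Z/161Z)^×, its order divides φ(161) = φ(7·23) = (7−1)·(23−1) = 6·22 = 132 = 2^2 · 3 · 11.
Divisors of 132: 1, 2, 3, 4, 6, 11, 12, 22, 33, 44, 66, 132.
Test each divisor d:
9^1 ≡ 9 (mod 161)
9^2 ≡ 81 (mod 161)
9^3 ≡ 85 (mod 161)
9^4 ≡ 121 (mod 161)
9^6 ≡ 141 (mod 161)
9^11 ≡ 116 (mod 161)
9^12 ≡ 78 (mod 161)
9^22 ≡ 93 (mod 161)
9^33 ≡ 1 (mod 161) ✓
Hence ord(9) = 33.

33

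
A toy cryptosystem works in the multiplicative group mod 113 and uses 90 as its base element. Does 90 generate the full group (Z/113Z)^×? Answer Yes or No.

φ(113) = 113 − 1 = 112 = 2^4 · 7.
It suffices to check that the order of 90 is not a proper divisor of 112: compute 90^(112/q) for q ∈ {2, 7}.
90^56 ≡ 112 (mod 113)  [q = 2: ≢ 1 ✓]
90^16 ≡ 30 (mod 113)  [q = 7: ≢ 1 ✓]
Every test exponent gives a nontrivial residue, hence 90 generates the full group.

Yes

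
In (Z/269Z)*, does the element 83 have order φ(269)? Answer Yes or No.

Yes

φ(269) = 269 − 1 = 268 = 2^2 · 67.
It suffices to check that the order of 83 is not a proper divisor of 268: compute 83^(268/q) for q ∈ {2, 67}.
83^134 ≡ 268 (mod 269)  [q = 2: ≢ 1 ✓]
83^4 ≡ 265 (mod 269)  [q = 67: ≢ 1 ✓]
Every test exponent gives a nontrivial residue, hence 83 generates the full group.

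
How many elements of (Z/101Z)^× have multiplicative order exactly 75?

φ(101) = 101 − 1 = 100 = 2^2 · 5^2.
In a cyclic group of order 100, there are φ(d) elements of order d for each divisor d of 100, and zero for non-divisors.
Here 100 is not a multiple of 75, so there are no elements of order 75.

0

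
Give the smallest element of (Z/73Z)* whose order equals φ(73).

5

φ(73) = 73 − 1 = 72 = 2^3 · 3^2.
g is a primitive root iff g^(72/q) ≢ 1 (mod 73) for each prime q ∈ {2, 3}.
g = 2: 2^36 ≡ 1 — hits 1, so not a primitive root.
g = 3: 3^36 ≡ 1 — hits 1, so not a primitive root.
g = 4: 4^36 ≡ 1 — hits 1, so not a primitive root.
g = 5: 5^36 ≡ 72; 5^24 ≡ 8 — none is 1, so 5 is a primitive root.
Hence the least primitive root of 73 is 5.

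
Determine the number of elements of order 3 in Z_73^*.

2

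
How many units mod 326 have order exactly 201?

φ(326) = φ(2)·φ(163) = 1·162 = 162 = 2 · 3^4.
In a cyclic group of order 162, there are φ(d) elements of order d for each divisor d of 162, and zero for non-divisors.
Here 162 is not a multiple of 201, so there are no elements of order 201.

0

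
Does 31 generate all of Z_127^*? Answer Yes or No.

φ(127) = 127 − 1 = 126 = 2 · 3^2 · 7.
It suffices to check that the order of 31 is not a proper divisor of 126: compute 31^(126/q) for q ∈ {2, 3, 7}.
31^63 ≡ 1 (mod 127)  [q = 2: ≡ 1 ✗]
31^42 ≡ 107 (mod 127)  [q = 3: ≢ 1 ✓]
31^18 ≡ 2 (mod 127)  [q = 7: ≢ 1 ✓]
Since 31^63 ≡ 1, the order of 31 divides 63 < 126, so 31 is not a primitive root.

No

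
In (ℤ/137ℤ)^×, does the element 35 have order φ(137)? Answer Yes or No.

φ(137) = 137 − 1 = 136 = 2^3 · 17.
An element g generates (Z/137Z)^× iff g^(136/q) ≢ 1 (mod 137) for each prime q ∈ {2, 17}.
35^68 ≡ 136 (mod 137)  [q = 2: ≢ 1 ✓]
35^8 ≡ 123 (mod 137)  [q = 17: ≢ 1 ✓]
Every test exponent gives a nontrivial residue, hence 35 generates the full group.

Yes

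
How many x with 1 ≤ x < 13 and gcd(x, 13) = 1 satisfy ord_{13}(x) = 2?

1

φ(13) = 13 − 1 = 12 = 2^2 · 3.
Since (Z/13Z)^× is cyclic of order 12, the number of elements of order d is φ(d) when d | 12 and 0 otherwise.
2 | 12, and φ(2) = 2 − 1 = 1.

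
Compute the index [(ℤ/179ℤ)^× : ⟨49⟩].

The order of 49 must divide φ(179) = 179 − 1 = 178 = 2 · 89.
Divisors of 178: 1, 2, 89, 178.
Test each divisor d:
49^1 ≡ 49
49^2 ≡ 74
49^89 ≡ 1
So ord_179(49) = 89, hence |⟨49⟩| = 89.
The index is φ(179) / ord(49) = 178 / 89 = 2.

2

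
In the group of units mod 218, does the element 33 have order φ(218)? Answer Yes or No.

φ(218) = φ(2)·φ(109) = 1·108 = 108 = 2^2 · 3^3.
An element g generates (Z/218Z)^× iff g^(108/q) ≢ 1 (mod 218) for each prime q ∈ {2, 3}.
33^54 ≡ 217 (mod 218)  [q = 2: ≢ 1 ✓]
33^36 ≡ 1 (mod 218)  [q = 3: ≡ 1 ✗]
33^36 ≡ 1 shows ord(33) | 36, strictly less than φ(218); not a primitive root.

No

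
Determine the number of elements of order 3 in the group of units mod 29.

φ(29) = 29 − 1 = 28 = 2^2 · 7.
Since (Z/29Z)^× is cyclic of order 28, the number of elements of order d is φ(d) when d | 28 and 0 otherwise.
Here 28 is not a multiple of 3, so there are no elements of order 3.

0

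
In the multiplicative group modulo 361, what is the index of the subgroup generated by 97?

1

By Lagrange's theorem, ord_361(97) divides φ(361) = φ(19^2) = 19·(19−1) = 342 = 2 · 3^2 · 19.
Divisors of 342: 1, 2, 3, 6, 9, 18, 19, 38, 57, 114, 171, 342.
Test each divisor d:
97^1 ≡ 97
97^2 ≡ 23
97^3 ≡ 65
97^6 ≡ 254
97^9 ≡ 265
97^18 ≡ 191
97^19 ≡ 116
97^38 ≡ 99
97^57 ≡ 293
97^114 ≡ 292
97^171 ≡ 360
97^342 ≡ 1
The order of 97 is 342, so the subgroup it generates has 342 elements.
[(Z/361Z)^× : ⟨97⟩] = 342/342 = 1.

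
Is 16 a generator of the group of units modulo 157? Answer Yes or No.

No

φ(157) = 157 − 1 = 156 = 2^2 · 3 · 13.
An element g generates (Z/157Z)^× iff g^(156/q) ≢ 1 (mod 157) for each prime q ∈ {2, 3, 13}.
16^78 ≡ 1 (mod 157)  [q = 2: ≡ 1 ✗]
16^52 ≡ 1 (mod 157)  [q = 3: ≡ 1 ✗]
16^12 ≡ 108 (mod 157)  [q = 13: ≢ 1 ✓]
The check at q = 2 fails, so 16 generates a proper subgroup.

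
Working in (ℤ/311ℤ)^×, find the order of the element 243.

By Lagrange's theorem, ord_311(243) divides φ(311) = 311 − 1 = 310 = 2 · 5 · 31.
Divisors of 310: 1, 2, 5, 10, 31, 62, 155, 310.
Compute 243^d (mod 311) for the divisors d until we hit 1:
243^1 ≡ 243
243^2 ≡ 270
243^5 ≡ 140
243^10 ≡ 7
243^31 ≡ 1
So ord_311(243) = 31.

31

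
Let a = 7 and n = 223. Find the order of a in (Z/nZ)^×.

37

The order of 7 must divide φ(223) = 223 − 1 = 222 = 2 · 3 · 37.
Divisors of 222: 1, 2, 3, 6, 37, 74, 111, 222.
Test each divisor d:
7^1 ≡ 7 (mod 223)
7^2 ≡ 49 (mod 223)
7^3 ≡ 120 (mod 223)
7^6 ≡ 128 (mod 223)
7^37 ≡ 1 (mod 223) ✓
The smallest such exponent is 37, so the order of 7 is 37.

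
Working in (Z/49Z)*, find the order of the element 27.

14

Since 27 ∈ (Z/49Z)^×, its order divides φ(49) = φ(7^2) = 7·(7−1) = 42 = 2 · 3 · 7.
Divisors of 42: 1, 2, 3, 6, 7, 14, 21, 42.
Check 27^d mod 49 for each divisor in increasing order:
27^1 ≡ 27 (mod 49)
27^2 ≡ 43 (mod 49)
27^3 ≡ 34 (mod 49)
27^6 ≡ 29 (mod 49)
27^7 ≡ 48 (mod 49)
27^14 ≡ 1 (mod 49) ✓
So ord_49(27) = 14.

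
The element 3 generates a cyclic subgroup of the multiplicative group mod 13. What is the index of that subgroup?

The order of 3 must divide φ(13) = 13 − 1 = 12 = 2^2 · 3.
Divisors of 12: 1, 2, 3, 4, 6, 12.
Compute 3^d (mod 13) for the divisors d until we hit 1:
3^1 ≡ 3 (mod 13)
3^2 ≡ 9 (mod 13)
3^3 ≡ 1 (mod 13) ✓
Thus |⟨3⟩| = ord(3) = 3.
The index is φ(13) / ord(3) = 12 / 3 = 4.

4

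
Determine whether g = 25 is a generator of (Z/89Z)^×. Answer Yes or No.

No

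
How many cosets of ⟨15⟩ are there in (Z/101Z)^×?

Since 15 ∈ (Z/101Z)^×, its order divides φ(101) = 101 − 1 = 100 = 2^2 · 5^2.
Divisors of 100: 1, 2, 4, 5, 10, 20, 25, 50, 100.
Compute 15^d (mod 101) for the divisors d until we hit 1:
15^1 ≡ 15 (mod 101)
15^2 ≡ 23 (mod 101)
15^4 ≡ 24 (mod 101)
15^5 ≡ 57 (mod 101)
15^10 ≡ 17 (mod 101)
15^20 ≡ 87 (mod 101)
15^25 ≡ 10 (mod 101)
15^50 ≡ 100 (mod 101)
15^100 ≡ 1 (mod 101) ✓
Thus |⟨15⟩| = ord(15) = 100.
[(Z/101Z)^× : ⟨15⟩] = 100/100 = 1.

1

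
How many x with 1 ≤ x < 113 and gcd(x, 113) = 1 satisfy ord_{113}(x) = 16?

φ(113) = 113 − 1 = 112 = 2^4 · 7.
In a cyclic group of order 112, there are φ(d) elements of order d for each divisor d of 112, and zero for non-divisors.
16 = 2^4 divides 112, and φ(16) = 8.

8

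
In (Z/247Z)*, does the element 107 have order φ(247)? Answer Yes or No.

247 = 13 · 19 is a product of two distinct odd primes, so (Z/247Z)^× ≅ (Z/13Z)^× × (Z/19Z)^× is not cyclic.
No primitive root modulo 247 exists; in particular 107 is not one.

No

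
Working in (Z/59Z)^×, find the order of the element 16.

The order of 16 must divide φ(59) = 59 − 1 = 58 = 2 · 29.
Divisors of 58: 1, 2, 29, 58.
Test each divisor d:
16^1 ≡ 16
16^2 ≡ 20
16^29 ≡ 1
So ord_59(16) = 29.

29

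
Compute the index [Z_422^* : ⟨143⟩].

6

By Lagrange's theorem, ord_422(143) divides φ(422) = φ(2)·φ(211) = 1·210 = 210 = 2 · 3 · 5 · 7.
Divisors of 210: 1, 2, 3, 5, 6, 7, 10, 14, 15, 21, 30, 35, 42, 70, 105, 210.
Check 143^d mod 422 for each divisor in increasing order:
143^1 ≡ 143
143^2 ≡ 193
143^3 ≡ 169
143^5 ≡ 123
143^6 ≡ 287
143^7 ≡ 107
143^10 ≡ 359
143^14 ≡ 55
143^15 ≡ 269
143^21 ≡ 399
143^30 ≡ 199
143^35 ≡ 1
Thus |⟨143⟩| = ord(143) = 35.
[(Z/422Z)^× : ⟨143⟩] = 210/35 = 6.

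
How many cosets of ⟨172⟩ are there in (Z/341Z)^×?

10

ord(172) | φ(341) = φ(11·31) = (11−1)·(31−1) = 10·30 = 300 = 2^2 · 3 · 5^2.
Divisors of 300: 1, 2, 3, 4, 5, 6, 10, 12, 15, 20, 25, 30, 50, 60, 75, 100, 150, 300.
Compute 172^d (mod 341) for the divisors d until we hit 1:
172^1 ≡ 172 (mod 341)
172^2 ≡ 258 (mod 341)
172^3 ≡ 46 (mod 341)
172^4 ≡ 69 (mod 341)
172^5 ≡ 274 (mod 341)
172^6 ≡ 70 (mod 341)
172^10 ≡ 56 (mod 341)
172^12 ≡ 126 (mod 341)
172^15 ≡ 340 (mod 341)
172^20 ≡ 67 (mod 341)
172^25 ≡ 285 (mod 341)
172^30 ≡ 1 (mod 341) ✓
Thus |⟨172⟩| = ord(172) = 30.
Index = |(Z/341Z)^×| / |⟨172⟩| = 300 / 30 = 10.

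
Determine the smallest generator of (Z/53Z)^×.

2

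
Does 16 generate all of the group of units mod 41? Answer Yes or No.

No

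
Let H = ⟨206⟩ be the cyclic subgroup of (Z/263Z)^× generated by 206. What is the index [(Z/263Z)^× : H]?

2

ord(206) | φ(263) = 263 − 1 = 262 = 2 · 131.
Divisors of 262: 1, 2, 131, 262.
Compute 206^d (mod 263) for the divisors d until we hit 1:
206^1 ≡ 206 (mod 263)
206^2 ≡ 93 (mod 263)
206^131 ≡ 1 (mod 263) ✓
So ord_263(206) = 131, hence |⟨206⟩| = 131.
[(Z/263Z)^× : ⟨206⟩] = 262/131 = 2.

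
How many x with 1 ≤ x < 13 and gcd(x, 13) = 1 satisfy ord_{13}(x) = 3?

2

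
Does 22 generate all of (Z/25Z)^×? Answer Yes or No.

Yes

φ(25) = φ(5^2) = 5·(5−1) = 20 = 2^2 · 5.
An element g generates (Z/25Z)^× iff g^(20/q) ≢ 1 (mod 25) for each prime q ∈ {2, 5}.
22^10 ≡ 24 (mod 25)  [q = 2: ≢ 1 ✓]
22^4 ≡ 6 (mod 25)  [q = 5: ≢ 1 ✓]
None equal 1, so ord_25(22) = 20: 22 is a primitive root.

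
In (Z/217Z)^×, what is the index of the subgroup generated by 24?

6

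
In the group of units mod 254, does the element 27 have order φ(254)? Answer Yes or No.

φ(254) = φ(2)·φ(127) = 1·126 = 126 = 2 · 3^2 · 7.
Test 27^(126/q) mod 254 for each prime factor q of 126:
27^63 ≡ 253 (mod 254)  [q = 2: ≢ 1 ✓]
27^42 ≡ 1 (mod 254)  [q = 3: ≡ 1 ✗]
27^18 ≡ 191 (mod 254)  [q = 7: ≢ 1 ✓]
Since 27^42 ≡ 1, the order of 27 divides 42 < 126, so 27 is not a primitive root.

No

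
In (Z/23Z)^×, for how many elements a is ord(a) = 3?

0

φ(23) = 23 − 1 = 22 = 2 · 11.
Since (Z/23Z)^× is cyclic of order 22, the number of elements of order d is φ(d) when d | 22 and 0 otherwise.
Here 22 is not a multiple of 3, so there are no elements of order 3.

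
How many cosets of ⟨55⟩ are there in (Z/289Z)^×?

By Lagrange's theorem, ord_289(55) divides φ(289) = φ(17^2) = 17·(17−1) = 272 = 2^4 · 17.
Divisors of 272: 1, 2, 4, 8, 16, 17, 34, 68, 136, 272.
Compute 55^d (mod 289) for the divisors d until we hit 1:
55^1 ≡ 55 (mod 289)
55^2 ≡ 135 (mod 289)
55^4 ≡ 18 (mod 289)
55^8 ≡ 35 (mod 289)
55^16 ≡ 69 (mod 289)
55^17 ≡ 38 (mod 289)
55^34 ≡ 288 (mod 289)
55^68 ≡ 1 (mod 289) ✓
So ord_289(55) = 68, hence |⟨55⟩| = 68.
The index is φ(289) / ord(55) = 272 / 68 = 4.

4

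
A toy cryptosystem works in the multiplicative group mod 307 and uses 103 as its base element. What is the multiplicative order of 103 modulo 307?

ord(103) | φ(307) = 307 − 1 = 306 = 2 · 3^2 · 17.
Divisors of 306: 1, 2, 3, 6, 9, 17, 18, 34, 51, 102, 153, 306.
Check 103^d mod 307 for each divisor in increasing order:
103^1 ≡ 103
103^2 ≡ 171
103^3 ≡ 114
103^6 ≡ 102
103^9 ≡ 269
103^17 ≡ 17
103^18 ≡ 216
103^34 ≡ 289
103^51 ≡ 1
Therefore the multiplicative order of 103 modulo 307 is 51.

51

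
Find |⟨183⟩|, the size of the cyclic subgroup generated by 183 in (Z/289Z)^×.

68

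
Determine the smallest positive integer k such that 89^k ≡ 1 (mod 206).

34

The order of 89 must divide φ(206) = φ(2)·φ(103) = 1·102 = 102 = 2 · 3 · 17.
Divisors of 102: 1, 2, 3, 6, 17, 34, 51, 102.
Evaluate successive powers at the divisors of 102:
89^1 ≡ 89 (mod 206)
89^2 ≡ 93 (mod 206)
89^3 ≡ 37 (mod 206)
89^6 ≡ 133 (mod 206)
89^17 ≡ 205 (mod 206)
89^34 ≡ 1 (mod 206) ✓
The smallest such exponent is 34, so the order of 89 is 34.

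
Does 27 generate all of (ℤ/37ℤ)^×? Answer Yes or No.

φ(37) = 37 − 1 = 36 = 2^2 · 3^2.
Test 27^(36/q) mod 37 for each prime factor q of 36:
27^18 ≡ 1 (mod 37)  [q = 2: ≡ 1 ✗]
27^12 ≡ 1 (mod 37)  [q = 3: ≡ 1 ✗]
27^18 ≡ 1 shows ord(27) | 18, strictly less than φ(37); not a primitive root.

No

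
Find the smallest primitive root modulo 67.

2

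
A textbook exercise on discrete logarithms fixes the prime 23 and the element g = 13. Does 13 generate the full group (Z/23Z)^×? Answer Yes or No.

No

φ(23) = 23 − 1 = 22 = 2 · 11.
It suffices to check that the order of 13 is not a proper divisor of 22: compute 13^(22/q) for q ∈ {2, 11}.
13^11 ≡ 1 (mod 23)  [q = 2: ≡ 1 ✗]
13^2 ≡ 8 (mod 23)  [q = 11: ≢ 1 ✓]
The check at q = 2 fails, so 13 generates a proper subgroup.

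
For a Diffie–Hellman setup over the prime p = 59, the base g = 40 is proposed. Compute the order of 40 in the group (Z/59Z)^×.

By Lagrange's theorem, ord_59(40) divides φ(59) = 59 − 1 = 58 = 2 · 29.
Divisors of 58: 1, 2, 29, 58.
Evaluate successive powers at the divisors of 58:
40^1 ≡ 40
40^2 ≡ 7
40^29 ≡ 58
40^58 ≡ 1
Hence ord(40) = 58.

58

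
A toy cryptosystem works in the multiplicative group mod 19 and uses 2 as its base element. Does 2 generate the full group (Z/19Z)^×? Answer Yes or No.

φ(19) = 19 − 1 = 18 = 2 · 3^2.
Test 2^(18/q) mod 19 for each prime factor q of 18:
2^9 ≡ 18 (mod 19)  [q = 2: ≢ 1 ✓]
2^6 ≡ 7 (mod 19)  [q = 3: ≢ 1 ✓]
All checks pass, so 2 has order 18 and is a primitive root modulo 19.

Yes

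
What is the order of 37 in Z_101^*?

Since 37 ∈ (Z/101Z)^×, its order divides φ(101) = 101 − 1 = 100 = 2^2 · 5^2.
Divisors of 100: 1, 2, 4, 5, 10, 20, 25, 50, 100.
Evaluate successive powers at the divisors of 100:
37^1 ≡ 37 (mod 101)
37^2 ≡ 56 (mod 101)
37^4 ≡ 5 (mod 101)
37^5 ≡ 84 (mod 101)
37^10 ≡ 87 (mod 101)
37^20 ≡ 95 (mod 101)
37^25 ≡ 1 (mod 101) ✓
Therefore the multiplicative order of 37 modulo 101 is 25.

25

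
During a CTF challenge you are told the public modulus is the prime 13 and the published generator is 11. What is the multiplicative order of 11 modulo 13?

12

Since 11 ∈ (Z/13Z)^×, its order divides φ(13) = 13 − 1 = 12 = 2^2 · 3.
Divisors of 12: 1, 2, 3, 4, 6, 12.
Test each divisor d:
11^1 ≡ 11
11^2 ≡ 4
11^3 ≡ 5
11^4 ≡ 3
11^6 ≡ 12
11^12 ≡ 1
Hence ord(11) = 12.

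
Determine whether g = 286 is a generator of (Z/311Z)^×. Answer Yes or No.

Yes

φ(311) = 311 − 1 = 310 = 2 · 5 · 31.
An element g generates (Z/311Z)^× iff g^(310/q) ≢ 1 (mod 311) for each prime q ∈ {2, 5, 31}.
286^155 ≡ 310 (mod 311)  [q = 2: ≢ 1 ✓]
286^62 ≡ 52 (mod 311)  [q = 5: ≢ 1 ✓]
286^10 ≡ 243 (mod 311)  [q = 31: ≢ 1 ✓]
Every test exponent gives a nontrivial residue, hence 286 generates the full group.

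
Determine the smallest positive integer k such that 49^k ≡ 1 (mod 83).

41

The order of 49 must divide φ(83) = 83 − 1 = 82 = 2 · 41.
Divisors of 82: 1, 2, 41, 82.
Compute 49^d (mod 83) for the divisors d until we hit 1:
49^1 ≡ 49
49^2 ≡ 77
49^41 ≡ 1
Hence ord(49) = 41.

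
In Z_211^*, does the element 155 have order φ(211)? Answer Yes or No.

φ(211) = 211 − 1 = 210 = 2 · 3 · 5 · 7.
It suffices to check that the order of 155 is not a proper divisor of 210: compute 155^(210/q) for q ∈ {2, 3, 5, 7}.
155^105 ≡ 210 (mod 211)  [q = 2: ≢ 1 ✓]
155^70 ≡ 196 (mod 211)  [q = 3: ≢ 1 ✓]
155^42 ≡ 55 (mod 211)  [q = 5: ≢ 1 ✓]
155^30 ≡ 123 (mod 211)  [q = 7: ≢ 1 ✓]
Every test exponent gives a nontrivial residue, hence 155 generates the full group.

Yes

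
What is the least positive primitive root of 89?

3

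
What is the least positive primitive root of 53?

2

φ(53) = 53 − 1 = 52 = 2^2 · 13.
g is a primitive root iff g^(52/q) ≢ 1 (mod 53) for each prime q ∈ {2, 13}.
g = 2: 2^26 ≡ 52; 2^4 ≡ 16 — none is 1, so 2 is a primitive root.
So 2 is the smallest generator of (Z/53Z)^×.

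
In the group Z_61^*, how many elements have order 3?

2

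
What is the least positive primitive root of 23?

φ(23) = 23 − 1 = 22 = 2 · 11.
Test candidates g = 2, 3, … against the prime factors q ∈ {2, 11} of φ(23): g is a generator iff g^(22/q) ≢ 1 for every such q.
g = 2: 2^11 ≡ 1 — hits 1, so not a primitive root.
g = 3: 3^11 ≡ 1 — hits 1, so not a primitive root.
g = 4: 4^11 ≡ 1 — hits 1, so not a primitive root.
g = 5: 5^11 ≡ 22; 5^2 ≡ 2 — none is 1, so 5 is a primitive root.
Hence the least primitive root of 23 is 5.

5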